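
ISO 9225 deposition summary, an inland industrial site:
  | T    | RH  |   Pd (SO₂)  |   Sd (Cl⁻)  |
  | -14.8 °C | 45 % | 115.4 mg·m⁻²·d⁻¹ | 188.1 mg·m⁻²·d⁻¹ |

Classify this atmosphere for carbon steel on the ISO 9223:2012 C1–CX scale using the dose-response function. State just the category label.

C2

carbon steel: f(T) = +0.150·(T−10) [T≤10 °C] = -3.7200
  Pd branch = 1.77·Pd^0.52·e^(0.02·RH+f) = 1.246 μm/a
  Sd branch = 0.102·Sd^0.62·e^(0.033·RH+0.04·T) = 6.405 μm/a
  sum: 1.246 + 6.405 → r_corr = 7.652 μm/a
Category bounds: 1.3…25 μm/a bracket r_corr ⇒ C2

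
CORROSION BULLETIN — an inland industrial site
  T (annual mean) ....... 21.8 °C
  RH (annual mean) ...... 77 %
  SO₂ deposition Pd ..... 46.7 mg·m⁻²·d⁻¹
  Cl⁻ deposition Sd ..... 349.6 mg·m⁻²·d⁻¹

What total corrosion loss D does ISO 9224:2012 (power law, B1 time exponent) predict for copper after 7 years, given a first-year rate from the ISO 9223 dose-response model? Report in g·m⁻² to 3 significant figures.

D(7) = 93.3 g·m⁻²

copper: f(T) = -0.080·(T−10) [T>10 °C] = -0.9440
  Pd branch = 0.0053·Pd^0.26·e^(0.059·RH+f) = 0.5264 μm/a
  Sd branch = 0.01025·Sd^0.27·e^(0.036·RH+0.049·T) = 2.319 μm/a
  r_corr = 0.5264 + 2.319 = 2.845 μm/a
ISO 9224: D(t) = r_corr · t^b with b = 0.667 (copper, B1)
  D(7) = 2.845 × 7^0.667 = 2.845 × 3.662 = 10.42 μm
  Mass loss = 10.42 μm × 8.96 g/cm³ = 93.35 g·m⁻²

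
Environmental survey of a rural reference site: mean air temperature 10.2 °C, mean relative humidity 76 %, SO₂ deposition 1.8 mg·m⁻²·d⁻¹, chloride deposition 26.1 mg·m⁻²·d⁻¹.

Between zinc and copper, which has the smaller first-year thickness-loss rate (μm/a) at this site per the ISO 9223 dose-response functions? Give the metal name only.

zinc: temperature factor f = -0.071·(0.2) = -0.0142
  SO₂ term: 0.0129·1.8^0.44·exp(0.046·76-0.0142) = 0.5433
  Sd branch = 0.0175·Sd^0.57·e^(0.008·RH+0.085·T) = 0.491 μm/a
  sum: 0.5433 + 0.491 → r_corr = 1.034 μm/a
copper: temperature factor f = -0.080·(0.2) = -0.0160
  Pd branch = 0.0053·Pd^0.26·e^(0.059·RH+f) = 0.5384 μm/a
  Sd branch = 0.01025·Sd^0.27·e^(0.036·RH+0.049·T) = 0.6288 μm/a
  r_corr = 0.5384 + 0.6288 = 1.167 μm/a
Ordering by μm/a: copper (1.17) > zinc (1.03)

zinc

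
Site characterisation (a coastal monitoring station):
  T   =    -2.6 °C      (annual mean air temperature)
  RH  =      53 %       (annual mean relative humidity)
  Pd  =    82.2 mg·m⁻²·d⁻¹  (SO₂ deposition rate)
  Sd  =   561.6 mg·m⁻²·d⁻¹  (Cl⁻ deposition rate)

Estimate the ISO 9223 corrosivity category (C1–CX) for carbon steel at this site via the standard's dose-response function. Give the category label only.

C3

carbon steel: T≤10 °C ⇒ hinge +0.150·(-2.6−10) = -1.8900
  sulphur-dioxide contribution → 7.643 μm/a
  chloride contribution → 26.77 μm/a
  total first-year rate 34.41 μm/a
Category bounds: 25…50 μm/a bracket r_corr ⇒ C3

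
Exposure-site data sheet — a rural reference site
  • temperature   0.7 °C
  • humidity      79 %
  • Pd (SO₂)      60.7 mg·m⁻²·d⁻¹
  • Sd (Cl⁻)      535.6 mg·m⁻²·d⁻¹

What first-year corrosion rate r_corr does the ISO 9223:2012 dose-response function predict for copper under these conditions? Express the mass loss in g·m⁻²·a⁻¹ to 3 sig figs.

copper: f(T) = +0.126·(T−10) [T≤10 °C] = -1.1718
  sulphur-dioxide contribution → 0.5049 μm/a
  chloride contribution → 0.9944 μm/a
  total first-year rate 1.499 μm/a
Convert to mass loss: 1.499 μm/a × 8.96 g/cm³ = 13.43 g·m⁻²·a⁻¹

r_corr = 13.4 g·m⁻²·a⁻¹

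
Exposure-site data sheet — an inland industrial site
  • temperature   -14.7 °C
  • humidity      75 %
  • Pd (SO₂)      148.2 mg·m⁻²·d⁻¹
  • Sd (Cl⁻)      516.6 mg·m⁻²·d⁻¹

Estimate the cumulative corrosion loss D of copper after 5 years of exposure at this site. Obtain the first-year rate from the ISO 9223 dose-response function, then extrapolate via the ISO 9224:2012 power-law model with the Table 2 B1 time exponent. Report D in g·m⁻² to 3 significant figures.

D(5) = 12.4 g·m⁻²

copper: temperature factor f = +0.126·(-24.7) = -3.1122
  SO₂ term: 0.0053·148.2^0.26·exp(0.059·75-3.1122) = 0.07225
  Sd branch = 0.01025·Sd^0.27·e^(0.036·RH+0.049·T) = 0.4009 μm/a
  sum: 0.07225 + 0.4009 → r_corr = 0.4732 μm/a
Long-term exponent b (ISO 9224 Table 2, B1) = 0.667
  D(5) = 0.4732 × 5^0.667 = 0.4732 × 2.926 = 1.384 μm
  Mass loss = 1.384 μm × 8.96 g/cm³ = 12.4 g·m⁻²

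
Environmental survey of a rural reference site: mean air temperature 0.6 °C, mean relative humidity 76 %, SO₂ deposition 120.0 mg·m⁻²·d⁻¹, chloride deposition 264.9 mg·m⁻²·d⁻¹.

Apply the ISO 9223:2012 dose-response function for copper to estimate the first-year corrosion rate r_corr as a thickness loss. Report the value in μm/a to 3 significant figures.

copper: temperature factor f = +0.126·(-9.4) = -1.1844
  sulphur-dioxide contribution → 0.4987 μm/a
  chloride contribution → 0.7344 μm/a
  total first-year rate 1.233 μm/a

r_corr = 1.23 μm/a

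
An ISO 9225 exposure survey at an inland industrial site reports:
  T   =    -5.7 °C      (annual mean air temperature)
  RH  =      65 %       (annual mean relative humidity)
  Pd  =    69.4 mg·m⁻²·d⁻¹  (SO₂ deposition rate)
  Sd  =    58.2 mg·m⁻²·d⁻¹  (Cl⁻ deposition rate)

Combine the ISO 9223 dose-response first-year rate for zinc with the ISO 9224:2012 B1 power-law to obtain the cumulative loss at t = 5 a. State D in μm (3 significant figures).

zinc: f(T) = +0.038·(T−10) [T≤10 °C] = -0.5966
  Pd branch = 0.0129·Pd^0.44·e^(0.046·RH+f) = 0.9125 μm/a
  Sd branch = 0.0175·Sd^0.57·e^(0.008·RH+0.085·T) = 0.1838 μm/a
  r_corr = 0.9125 + 0.1838 = 1.096 μm/a
Power-law: D(5) = r_corr · 5^0.813
  D(5) = 1.096 × 5^0.813 = 1.096 × 3.701 = 4.057 μm

D(5) = 4.06 μm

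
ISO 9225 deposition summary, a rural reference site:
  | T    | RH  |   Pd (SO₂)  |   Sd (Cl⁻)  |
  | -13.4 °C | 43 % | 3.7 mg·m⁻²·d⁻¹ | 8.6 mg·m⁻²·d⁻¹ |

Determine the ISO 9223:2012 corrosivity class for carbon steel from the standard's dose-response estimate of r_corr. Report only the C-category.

C1

carbon steel: f(T) = +0.150·(T−10) [T≤10 °C] = -3.5100
  SO₂ term: 1.77·3.7^0.52·exp(0.02·43-3.5100) = 0.2469
  Cl⁻ term: 0.102·8.6^0.62·exp(0.033·43+0.04·-13.4) = 0.9364
  sum: 0.2469 + 0.9364 → r_corr = 1.183 μm/a
Category bounds: 0…1.3 μm/a bracket r_corr ⇒ C1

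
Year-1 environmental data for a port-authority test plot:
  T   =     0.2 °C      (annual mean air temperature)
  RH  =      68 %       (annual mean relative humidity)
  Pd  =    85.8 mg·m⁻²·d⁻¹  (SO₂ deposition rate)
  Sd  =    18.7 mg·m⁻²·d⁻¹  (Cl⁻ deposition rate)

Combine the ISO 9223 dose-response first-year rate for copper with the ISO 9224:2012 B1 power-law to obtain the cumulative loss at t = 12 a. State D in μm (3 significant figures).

D(12) = 2.81 μm

copper: T≤10 °C ⇒ hinge +0.126·(0.2−10) = -1.2348
  Pd branch = 0.0053·Pd^0.26·e^(0.059·RH+f) = 0.2711 μm/a
  Sd branch = 0.01025·Sd^0.27·e^(0.036·RH+0.049·T) = 0.264 μm/a
  sum: 0.2711 + 0.264 → r_corr = 0.535 μm/a
Power-law: D(12) = r_corr · 12^0.667
  D(12) = 0.535 × 12^0.667 = 0.535 × 5.246 = 2.807 μm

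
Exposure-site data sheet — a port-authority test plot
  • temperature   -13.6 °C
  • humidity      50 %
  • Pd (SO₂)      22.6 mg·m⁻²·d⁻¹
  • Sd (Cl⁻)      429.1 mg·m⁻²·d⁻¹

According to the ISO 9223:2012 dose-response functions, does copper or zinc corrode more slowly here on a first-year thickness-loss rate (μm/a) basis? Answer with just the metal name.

copper: temperature factor f = +0.126·(-23.6) = -2.9736
  SO₂ term: 0.0053·22.6^0.26·exp(0.059·50-2.9736) = 0.01164
  Sd branch = 0.01025·Sd^0.27·e^(0.036·RH+0.049·T) = 0.1636 μm/a
  sum: 0.01164 + 0.1636 → r_corr = 0.1753 μm/a
zinc: T≤10 °C ⇒ hinge +0.038·(-13.6−10) = -0.8968
  SO₂ term: 0.0129·22.6^0.44·exp(0.046·50-0.8968) = 0.2069
  Cl⁻ term: 0.0175·429.1^0.57·exp(0.008·50+0.085·-13.6) = 0.2602
  sum: 0.2069 + 0.2602 → r_corr = 0.4671 μm/a
Ordering by μm/a: zinc (0.467) > copper (0.175)

copper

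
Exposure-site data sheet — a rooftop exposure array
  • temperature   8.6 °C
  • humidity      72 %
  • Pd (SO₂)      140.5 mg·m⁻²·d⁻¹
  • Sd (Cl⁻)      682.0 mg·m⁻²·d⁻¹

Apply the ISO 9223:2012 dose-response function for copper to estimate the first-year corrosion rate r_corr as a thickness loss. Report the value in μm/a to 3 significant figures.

copper: T≤10 °C ⇒ hinge +0.126·(8.6−10) = -0.1764
  sulphur-dioxide contribution → 1.124 μm/a
  chloride contribution → 1.215 μm/a
  total first-year rate 2.339 μm/a

r_corr = 2.34 μm/a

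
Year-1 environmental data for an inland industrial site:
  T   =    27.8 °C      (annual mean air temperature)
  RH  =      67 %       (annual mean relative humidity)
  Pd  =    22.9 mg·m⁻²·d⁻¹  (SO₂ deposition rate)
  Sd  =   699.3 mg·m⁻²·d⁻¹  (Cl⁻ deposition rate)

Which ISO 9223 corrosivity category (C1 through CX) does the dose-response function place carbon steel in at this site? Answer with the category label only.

carbon steel: T>10 °C ⇒ hinge -0.054·(27.8−10) = -0.9612
  sulphur-dioxide contribution → 13.17 μm/a
  chloride contribution → 164.2 μm/a
  total first-year rate 177.4 μm/a
177 μm/a falls in (80, 200] for carbon steel → category C5

C5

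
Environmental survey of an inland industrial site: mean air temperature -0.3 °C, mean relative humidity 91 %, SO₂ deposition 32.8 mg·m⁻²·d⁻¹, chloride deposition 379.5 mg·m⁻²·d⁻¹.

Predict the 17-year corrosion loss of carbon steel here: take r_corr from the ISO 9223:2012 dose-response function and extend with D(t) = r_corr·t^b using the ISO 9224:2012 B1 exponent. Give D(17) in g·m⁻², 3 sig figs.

D(17) = 3.28e+03 g·m⁻²

carbon steel: T≤10 °C ⇒ hinge +0.150·(-0.3−10) = -1.5450
  Pd branch = 1.77·Pd^0.52·e^(0.02·RH+f) = 14.31 μm/a
  Cl⁻ term: 0.102·379.5^0.62·exp(0.033·91+0.04·-0.3) = 80.67
  sum: 14.31 + 80.67 → r_corr = 94.98 μm/a
Long-term exponent b (ISO 9224 Table 2, B1) = 0.523
  D(17) = 94.98 × 17^0.523 = 94.98 × 4.401 = 418 μm
  Mass loss = 418 μm × 7.85 g/cm³ = 3281 g·m⁻²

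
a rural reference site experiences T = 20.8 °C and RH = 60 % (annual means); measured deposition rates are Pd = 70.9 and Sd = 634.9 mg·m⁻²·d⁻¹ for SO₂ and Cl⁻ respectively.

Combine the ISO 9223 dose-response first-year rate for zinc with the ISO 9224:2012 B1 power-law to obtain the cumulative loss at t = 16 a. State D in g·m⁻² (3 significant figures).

D(16) = 488 g·m⁻²

zinc: temperature factor f = -0.071·(10.8) = -0.7668
  Pd branch = 0.0129·Pd^0.44·e^(0.046·RH+f) = 0.6173 μm/a
  Sd branch = 0.0175·Sd^0.57·e^(0.008·RH+0.085·T) = 6.56 μm/a
  sum: 0.6173 + 6.56 → r_corr = 7.177 μm/a
Long-term exponent b (ISO 9224 Table 2, B1) = 0.813
  D(16) = 7.177 × 16^0.813 = 7.177 × 9.527 = 68.37 μm
  Mass loss = 68.37 μm × 7.14 g/cm³ = 488.2 g·m⁻²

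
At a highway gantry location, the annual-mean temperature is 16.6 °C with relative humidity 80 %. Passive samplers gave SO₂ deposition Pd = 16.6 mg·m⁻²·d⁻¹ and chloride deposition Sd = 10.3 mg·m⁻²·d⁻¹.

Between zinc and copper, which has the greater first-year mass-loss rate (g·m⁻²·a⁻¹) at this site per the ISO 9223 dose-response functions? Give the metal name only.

zinc: temperature factor f = -0.071·(6.6) = -0.4686
  sulphur-dioxide contribution → 1.102 μm/a
  chloride contribution → 0.5142 μm/a
  total first-year rate 1.616 μm/a
  mass loss = 1.616 μm/a × 7.14 g/cm³ = 11.54 g·m⁻²·a⁻¹
copper: temperature factor f = -0.080·(6.6) = -0.5280
  sulphur-dioxide contribution → 0.7279 μm/a
  chloride contribution → 0.7731 μm/a
  total first-year rate 1.501 μm/a
  mass loss = 1.501 μm/a × 8.96 g/cm³ = 13.45 g·m⁻²·a⁻¹
Ordering by g·m⁻²·a⁻¹: copper (13.4) > zinc (11.5)

copper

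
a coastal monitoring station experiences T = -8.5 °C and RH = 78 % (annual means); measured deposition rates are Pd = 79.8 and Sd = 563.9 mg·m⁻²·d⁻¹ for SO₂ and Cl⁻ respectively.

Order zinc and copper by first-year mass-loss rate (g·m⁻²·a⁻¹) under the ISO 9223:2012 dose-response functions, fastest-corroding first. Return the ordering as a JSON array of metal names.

["zinc", "copper"]

zinc: temperature factor f = +0.038·(-18.5) = -0.7030
  Pd branch = 0.0129·Pd^0.44·e^(0.046·RH+f) = 1.586 μm/a
  Cl⁻ term: 0.0175·563.9^0.57·exp(0.008·78+0.085·-8.5) = 0.5867
  r_corr = 1.586 + 0.5867 = 2.173 μm/a
  mass loss = 2.173 μm/a × 7.14 g/cm³ = 15.52 g·m⁻²·a⁻¹
copper: temperature factor f = +0.126·(-18.5) = -2.3310
  Pd branch = 0.0053·Pd^0.26·e^(0.059·RH+f) = 0.1604 μm/a
  Sd branch = 0.01025·Sd^0.27·e^(0.036·RH+0.049·T) = 0.6197 μm/a
  sum: 0.1604 + 0.6197 → r_corr = 0.78 μm/a
  mass loss = 0.78 μm/a × 8.96 g/cm³ = 6.989 g·m⁻²·a⁻¹
Ordering by g·m⁻²·a⁻¹: zinc (15.5) > copper (6.99)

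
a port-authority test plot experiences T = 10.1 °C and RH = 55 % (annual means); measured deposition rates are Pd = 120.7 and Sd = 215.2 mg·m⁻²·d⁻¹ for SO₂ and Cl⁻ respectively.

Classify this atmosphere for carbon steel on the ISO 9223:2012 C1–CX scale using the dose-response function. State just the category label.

carbon steel: f(T) = -0.054·(T−10) [T>10 °C] = -0.0054
  Pd branch = 1.77·Pd^0.52·e^(0.02·RH+f) = 63.95 μm/a
  Cl⁻ term: 0.102·215.2^0.62·exp(0.033·55+0.04·10.1) = 26.22
  r_corr = 63.95 + 26.22 = 90.17 μm/a
90.2 μm/a falls in (80, 200] for carbon steel → category C5

C5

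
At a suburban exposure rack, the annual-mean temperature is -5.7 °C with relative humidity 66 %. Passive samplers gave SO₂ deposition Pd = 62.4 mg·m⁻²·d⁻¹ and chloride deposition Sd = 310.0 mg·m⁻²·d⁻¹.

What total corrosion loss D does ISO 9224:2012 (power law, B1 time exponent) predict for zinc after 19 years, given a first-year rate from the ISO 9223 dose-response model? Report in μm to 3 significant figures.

zinc: f(T) = +0.038·(T−10) [T≤10 °C] = -0.5966
  Pd branch = 0.0129·Pd^0.44·e^(0.046·RH+f) = 0.9118 μm/a
  Cl⁻ term: 0.0175·310.0^0.57·exp(0.008·66+0.085·-5.7) = 0.4808
  r_corr = 0.9118 + 0.4808 = 1.393 μm/a
Long-term exponent b (ISO 9224 Table 2, B1) = 0.813
  D(19) = 1.393 × 19^0.813 = 1.393 × 10.96 = 15.26 μm

D(19) = 15.3 μm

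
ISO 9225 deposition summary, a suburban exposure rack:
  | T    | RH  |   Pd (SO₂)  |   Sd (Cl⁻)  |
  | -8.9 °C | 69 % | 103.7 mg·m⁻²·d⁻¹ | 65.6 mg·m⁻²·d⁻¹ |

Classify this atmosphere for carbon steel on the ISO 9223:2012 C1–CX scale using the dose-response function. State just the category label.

carbon steel: f(T) = +0.150·(T−10) [T≤10 °C] = -2.8350
  SO₂ term: 1.77·103.7^0.52·exp(0.02·69-2.8350) = 4.616
  Sd branch = 0.102·Sd^0.62·e^(0.033·RH+0.04·T) = 9.319 μm/a
  sum: 4.616 + 9.319 → r_corr = 13.93 μm/a
13.9 μm/a falls in (1.3, 25] for carbon steel → category C2

C2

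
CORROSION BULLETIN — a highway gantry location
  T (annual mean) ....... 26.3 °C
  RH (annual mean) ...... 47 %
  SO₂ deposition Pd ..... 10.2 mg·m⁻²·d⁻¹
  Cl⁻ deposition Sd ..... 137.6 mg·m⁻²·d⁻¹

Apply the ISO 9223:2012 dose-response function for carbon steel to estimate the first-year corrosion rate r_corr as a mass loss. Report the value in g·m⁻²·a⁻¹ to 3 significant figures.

r_corr = 278 g·m⁻²·a⁻¹

carbon steel: f(T) = -0.054·(T−10) [T>10 °C] = -0.8802
  sulphur-dioxide contribution → 6.287 μm/a
  chloride contribution → 29.18 μm/a
  total first-year rate 35.46 μm/a
Convert to mass loss: 35.46 μm/a × 7.85 g/cm³ = 278.4 g·m⁻²·a⁻¹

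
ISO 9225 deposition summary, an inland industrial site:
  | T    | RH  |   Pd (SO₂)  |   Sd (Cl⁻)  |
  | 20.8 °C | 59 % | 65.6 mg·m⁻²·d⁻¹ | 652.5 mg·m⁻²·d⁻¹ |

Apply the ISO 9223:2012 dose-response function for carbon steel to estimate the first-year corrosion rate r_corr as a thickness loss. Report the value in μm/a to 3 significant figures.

carbon steel: f(T) = -0.054·(T−10) [T>10 °C] = -0.5832
  SO₂ term: 1.77·65.6^0.52·exp(0.02·59-0.5832) = 28.31
  Cl⁻ term: 0.102·652.5^0.62·exp(0.033·59+0.04·20.8) = 91.32
  sum: 28.31 + 91.32 → r_corr = 119.6 μm/a

r_corr = 120 μm/a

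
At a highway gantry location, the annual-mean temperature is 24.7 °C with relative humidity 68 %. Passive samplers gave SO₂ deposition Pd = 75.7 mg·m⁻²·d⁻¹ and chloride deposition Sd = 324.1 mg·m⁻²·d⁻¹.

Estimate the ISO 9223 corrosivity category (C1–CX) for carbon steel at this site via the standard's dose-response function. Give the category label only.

carbon steel: T>10 °C ⇒ hinge -0.054·(24.7−10) = -0.7938
  Pd branch = 1.77·Pd^0.52·e^(0.02·RH+f) = 29.58 μm/a
  Sd branch = 0.102·Sd^0.62·e^(0.033·RH+0.04·T) = 93.08 μm/a
  r_corr = 29.58 + 93.08 = 122.7 μm/a
ISO 9223 Table 2 (carbon steel): 80 < 123 ≤ 200 μm/a ⇒ C5

C5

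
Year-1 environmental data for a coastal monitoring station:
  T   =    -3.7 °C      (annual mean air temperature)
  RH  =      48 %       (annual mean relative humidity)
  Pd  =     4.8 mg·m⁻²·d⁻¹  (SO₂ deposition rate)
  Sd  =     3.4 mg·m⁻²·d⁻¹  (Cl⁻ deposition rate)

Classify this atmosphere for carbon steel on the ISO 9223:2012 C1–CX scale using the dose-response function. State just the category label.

C2

carbon steel: temperature factor f = +0.150·(-13.7) = -2.0550
  Pd branch = 1.77·Pd^0.52·e^(0.02·RH+f) = 1.339 μm/a
  Sd branch = 0.102·Sd^0.62·e^(0.033·RH+0.04·T) = 0.9157 μm/a
  r_corr = 1.339 + 0.9157 = 2.254 μm/a
2.25 μm/a falls in (1.3, 25] for carbon steel → category C2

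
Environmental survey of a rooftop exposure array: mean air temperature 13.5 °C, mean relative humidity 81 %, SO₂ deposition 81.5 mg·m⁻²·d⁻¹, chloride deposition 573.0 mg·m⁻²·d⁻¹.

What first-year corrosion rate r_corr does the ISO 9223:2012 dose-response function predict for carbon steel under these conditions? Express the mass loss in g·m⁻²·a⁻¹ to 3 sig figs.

carbon steel: T>10 °C ⇒ hinge -0.054·(13.5−10) = -0.1890
  Pd branch = 1.77·Pd^0.52·e^(0.02·RH+f) = 72.99 μm/a
  Cl⁻ term: 0.102·573.0^0.62·exp(0.033·81+0.04·13.5) = 130
  r_corr = 72.99 + 130 = 203 μm/a
Convert to mass loss: 203 μm/a × 7.85 g/cm³ = 1594 g·m⁻²·a⁻¹

r_corr = 1.59e+03 g·m⁻²·a⁻¹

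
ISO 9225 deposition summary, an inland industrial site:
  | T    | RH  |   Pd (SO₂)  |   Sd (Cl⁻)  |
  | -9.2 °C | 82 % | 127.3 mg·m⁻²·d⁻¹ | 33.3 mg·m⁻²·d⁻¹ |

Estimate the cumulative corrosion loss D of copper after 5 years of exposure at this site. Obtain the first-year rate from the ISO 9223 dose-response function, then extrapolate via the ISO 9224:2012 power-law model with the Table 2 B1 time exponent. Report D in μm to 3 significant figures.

D(5) = 1.56 μm

copper: temperature factor f = +0.126·(-19.2) = -2.4192
  SO₂ term: 0.0053·127.3^0.26·exp(0.059·82-2.4192) = 0.2099
  Cl⁻ term: 0.01025·33.3^0.27·exp(0.036·82+0.049·-9.2) = 0.3221
  r_corr = 0.2099 + 0.3221 = 0.532 μm/a
Power-law: D(5) = r_corr · 5^0.667
  D(5) = 0.532 × 5^0.667 = 0.532 × 2.926 = 1.557 μm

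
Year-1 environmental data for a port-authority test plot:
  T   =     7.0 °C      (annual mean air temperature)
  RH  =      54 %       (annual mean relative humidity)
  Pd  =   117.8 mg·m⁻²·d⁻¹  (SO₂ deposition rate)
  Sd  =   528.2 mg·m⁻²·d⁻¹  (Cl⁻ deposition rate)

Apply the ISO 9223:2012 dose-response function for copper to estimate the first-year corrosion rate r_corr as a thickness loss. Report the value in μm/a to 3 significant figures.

r_corr = 0.852 μm/a

copper: f(T) = +0.126·(T−10) [T≤10 °C] = -0.3780
  sulphur-dioxide contribution → 0.3036 μm/a
  chloride contribution → 0.5484 μm/a
  ⇒ r_corr(copper) = 0.852 μm/a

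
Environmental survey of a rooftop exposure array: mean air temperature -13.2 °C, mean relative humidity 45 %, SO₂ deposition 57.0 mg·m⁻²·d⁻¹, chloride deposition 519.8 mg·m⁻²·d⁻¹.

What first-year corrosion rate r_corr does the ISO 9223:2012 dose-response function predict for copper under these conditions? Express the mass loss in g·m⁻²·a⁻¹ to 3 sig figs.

r_corr = 1.42 g·m⁻²·a⁻¹

copper: f(T) = +0.126·(T−10) [T≤10 °C] = -2.9232
  Pd branch = 0.0053·Pd^0.26·e^(0.059·RH+f) = 0.0116 μm/a
  Sd branch = 0.01025·Sd^0.27·e^(0.036·RH+0.049·T) = 0.1468 μm/a
  r_corr = 0.0116 + 0.1468 = 0.1584 μm/a
Convert to mass loss: 0.1584 μm/a × 8.96 g/cm³ = 1.419 g·m⁻²·a⁻¹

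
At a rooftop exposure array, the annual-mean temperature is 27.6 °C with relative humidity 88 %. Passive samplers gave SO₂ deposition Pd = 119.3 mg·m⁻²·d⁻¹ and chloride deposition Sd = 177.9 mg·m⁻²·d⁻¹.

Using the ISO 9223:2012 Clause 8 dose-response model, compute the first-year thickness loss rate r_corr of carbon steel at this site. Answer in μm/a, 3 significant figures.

carbon steel: temperature factor f = -0.054·(17.6) = -0.9504
  Pd branch = 1.77·Pd^0.52·e^(0.02·RH+f) = 47.8 μm/a
  Sd branch = 0.102·Sd^0.62·e^(0.033·RH+0.04·T) = 139.4 μm/a
  r_corr = 47.8 + 139.4 = 187.2 μm/a

r_corr = 187 μm/a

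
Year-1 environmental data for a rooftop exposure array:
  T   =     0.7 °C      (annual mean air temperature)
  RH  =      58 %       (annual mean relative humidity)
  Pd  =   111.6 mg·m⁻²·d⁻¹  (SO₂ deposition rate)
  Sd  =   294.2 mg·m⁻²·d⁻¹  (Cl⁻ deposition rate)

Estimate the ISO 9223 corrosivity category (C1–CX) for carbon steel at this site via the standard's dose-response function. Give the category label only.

C3

carbon steel: T≤10 °C ⇒ hinge +0.150·(0.7−10) = -1.3950
  SO₂ term: 1.77·111.6^0.52·exp(0.02·58-1.3950) = 16.24
  Sd branch = 0.102·Sd^0.62·e^(0.033·RH+0.04·T) = 24.13 μm/a
  r_corr = 16.24 + 24.13 = 40.37 μm/a
40.4 μm/a falls in (25, 50] for carbon steel → category C3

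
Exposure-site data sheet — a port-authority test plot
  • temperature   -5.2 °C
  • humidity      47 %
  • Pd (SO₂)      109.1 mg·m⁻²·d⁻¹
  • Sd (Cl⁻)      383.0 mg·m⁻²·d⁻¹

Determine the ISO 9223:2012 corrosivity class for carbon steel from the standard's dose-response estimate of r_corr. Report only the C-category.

C2

carbon steel: f(T) = +0.150·(T−10) [T≤10 °C] = -2.2800
  sulphur-dioxide contribution → 5.317 μm/a
  chloride contribution → 15.61 μm/a
  total first-year rate 20.93 μm/a
ISO 9223 Table 2 (carbon steel): 1.3 < 20.9 ≤ 25 μm/a ⇒ C2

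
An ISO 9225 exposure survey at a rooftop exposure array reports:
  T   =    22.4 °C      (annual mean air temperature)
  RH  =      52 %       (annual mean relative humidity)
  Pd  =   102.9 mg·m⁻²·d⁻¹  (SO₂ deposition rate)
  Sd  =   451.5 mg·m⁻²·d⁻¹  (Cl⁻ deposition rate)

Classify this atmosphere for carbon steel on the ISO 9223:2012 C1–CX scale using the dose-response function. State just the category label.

C5

carbon steel: f(T) = -0.054·(T−10) [T>10 °C] = -0.6696
  Pd branch = 1.77·Pd^0.52·e^(0.02·RH+f) = 28.53 μm/a
  Cl⁻ term: 0.102·451.5^0.62·exp(0.033·52+0.04·22.4) = 61.5
  sum: 28.53 + 61.5 → r_corr = 90.03 μm/a
Category bounds: 80…200 μm/a bracket r_corr ⇒ C5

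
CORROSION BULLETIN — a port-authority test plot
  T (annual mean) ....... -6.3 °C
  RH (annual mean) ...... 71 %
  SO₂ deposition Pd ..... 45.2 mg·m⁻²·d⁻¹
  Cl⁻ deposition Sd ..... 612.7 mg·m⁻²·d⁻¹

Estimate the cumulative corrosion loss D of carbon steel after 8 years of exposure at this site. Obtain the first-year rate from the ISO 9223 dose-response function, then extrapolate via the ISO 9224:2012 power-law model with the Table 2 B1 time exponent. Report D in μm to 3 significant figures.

D(8) = 145 μm

carbon steel: T≤10 °C ⇒ hinge +0.150·(-6.3−10) = -2.4450
  SO₂ term: 1.77·45.2^0.52·exp(0.02·71-2.4450) = 4.608
  Cl⁻ term: 0.102·612.7^0.62·exp(0.033·71+0.04·-6.3) = 44.14
  r_corr = 4.608 + 44.14 = 48.74 μm/a
ISO 9224: D(t) = r_corr · t^b with b = 0.523 (carbon steel, B1)
  D(8) = 48.74 × 8^0.523 = 48.74 × 2.967 = 144.6 μm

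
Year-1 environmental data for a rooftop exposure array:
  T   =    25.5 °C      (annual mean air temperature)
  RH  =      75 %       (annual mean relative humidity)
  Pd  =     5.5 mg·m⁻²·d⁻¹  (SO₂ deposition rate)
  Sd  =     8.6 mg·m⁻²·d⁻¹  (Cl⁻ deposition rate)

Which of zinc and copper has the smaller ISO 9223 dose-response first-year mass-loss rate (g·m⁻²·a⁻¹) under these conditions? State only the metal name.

zinc

zinc: f(T) = -0.071·(T−10) [T>10 °C] = -1.1005
  SO₂ term: 0.0129·5.5^0.44·exp(0.046·75-1.1005) = 0.2862
  Cl⁻ term: 0.0175·8.6^0.57·exp(0.008·75+0.085·25.5) = 0.9498
  sum: 0.2862 + 0.9498 → r_corr = 1.236 μm/a
  mass loss = 1.236 μm/a × 7.14 g/cm³ = 8.825 g·m⁻²·a⁻¹
copper: T>10 °C ⇒ hinge -0.080·(25.5−10) = -1.2400
  SO₂ term: 0.0053·5.5^0.26·exp(0.059·75-1.2400) = 0.1995
  Sd branch = 0.01025·Sd^0.27·e^(0.036·RH+0.049·T) = 0.9512 μm/a
  r_corr = 0.1995 + 0.9512 = 1.151 μm/a
  mass loss = 1.151 μm/a × 8.96 g/cm³ = 10.31 g·m⁻²·a⁻¹
Ordering by g·m⁻²·a⁻¹: copper (10.3) > zinc (8.82)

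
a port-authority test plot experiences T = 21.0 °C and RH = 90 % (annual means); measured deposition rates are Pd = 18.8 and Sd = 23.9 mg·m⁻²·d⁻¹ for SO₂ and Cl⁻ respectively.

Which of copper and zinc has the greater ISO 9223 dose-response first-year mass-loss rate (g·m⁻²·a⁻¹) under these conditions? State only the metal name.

copper: T>10 °C ⇒ hinge -0.080·(21.0−10) = -0.8800
  SO₂ term: 0.0053·18.8^0.26·exp(0.059·90-0.8800) = 0.9539
  Cl⁻ term: 0.01025·23.9^0.27·exp(0.036·90+0.049·21.0) = 1.725
  sum: 0.9539 + 1.725 → r_corr = 2.679 μm/a
  mass loss = 2.679 μm/a × 8.96 g/cm³ = 24.01 g·m⁻²·a⁻¹
zinc: T>10 °C ⇒ hinge -0.071·(21.0−10) = -0.7810
  SO₂ term: 0.0129·18.8^0.44·exp(0.046·90-0.7810) = 1.349
  Sd branch = 0.0175·Sd^0.57·e^(0.008·RH+0.085·T) = 1.308 μm/a
  r_corr = 1.349 + 1.308 = 2.657 μm/a
  mass loss = 2.657 μm/a × 7.14 g/cm³ = 18.97 g·m⁻²·a⁻¹
Ordering by g·m⁻²·a⁻¹: copper (24) > zinc (19)

copper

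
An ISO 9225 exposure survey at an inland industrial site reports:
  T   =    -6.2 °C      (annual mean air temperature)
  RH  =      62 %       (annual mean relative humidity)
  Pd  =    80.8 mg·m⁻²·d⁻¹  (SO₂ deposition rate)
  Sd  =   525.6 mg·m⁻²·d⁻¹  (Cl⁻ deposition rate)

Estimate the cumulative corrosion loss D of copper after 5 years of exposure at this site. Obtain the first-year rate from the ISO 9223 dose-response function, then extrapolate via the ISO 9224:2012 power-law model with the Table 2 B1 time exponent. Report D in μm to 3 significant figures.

D(5) = 1.36 μm

copper: T≤10 °C ⇒ hinge +0.126·(-6.2−10) = -2.0412
  sulphur-dioxide contribution → 0.08363 μm/a
  chloride contribution → 0.3826 μm/a
  total first-year rate 0.4662 μm/a
ISO 9224: D(t) = r_corr · t^b with b = 0.667 (copper, B1)
  D(5) = 0.4662 × 5^0.667 = 0.4662 × 2.926 = 1.364 μm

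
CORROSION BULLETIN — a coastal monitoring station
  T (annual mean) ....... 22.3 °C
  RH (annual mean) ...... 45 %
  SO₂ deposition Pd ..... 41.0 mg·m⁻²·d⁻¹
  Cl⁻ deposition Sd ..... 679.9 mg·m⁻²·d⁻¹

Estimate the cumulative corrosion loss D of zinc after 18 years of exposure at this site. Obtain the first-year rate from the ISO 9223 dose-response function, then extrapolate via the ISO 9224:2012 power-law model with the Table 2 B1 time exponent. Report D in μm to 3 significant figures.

zinc: f(T) = -0.071·(T−10) [T>10 °C] = -0.8733
  Pd branch = 0.0129·Pd^0.44·e^(0.046·RH+f) = 0.2187 μm/a
  Sd branch = 0.0175·Sd^0.57·e^(0.008·RH+0.085·T) = 6.872 μm/a
  r_corr = 0.2187 + 6.872 = 7.091 μm/a
Power-law: D(18) = r_corr · 18^0.813
  D(18) = 7.091 × 18^0.813 = 7.091 × 10.48 = 74.34 μm

D(18) = 74.3 μm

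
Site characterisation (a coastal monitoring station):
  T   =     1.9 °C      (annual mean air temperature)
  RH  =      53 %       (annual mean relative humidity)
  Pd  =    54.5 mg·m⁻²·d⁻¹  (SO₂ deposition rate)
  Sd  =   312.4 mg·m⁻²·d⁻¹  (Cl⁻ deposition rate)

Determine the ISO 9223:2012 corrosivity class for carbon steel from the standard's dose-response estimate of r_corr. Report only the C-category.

C3

carbon steel: T≤10 °C ⇒ hinge +0.150·(1.9−10) = -1.2150
  sulphur-dioxide contribution → 12.12 μm/a
  chloride contribution → 22.28 μm/a
  total first-year rate 34.4 μm/a
ISO 9223 Table 2 (carbon steel): 25 < 34.4 ≤ 50 μm/a ⇒ C3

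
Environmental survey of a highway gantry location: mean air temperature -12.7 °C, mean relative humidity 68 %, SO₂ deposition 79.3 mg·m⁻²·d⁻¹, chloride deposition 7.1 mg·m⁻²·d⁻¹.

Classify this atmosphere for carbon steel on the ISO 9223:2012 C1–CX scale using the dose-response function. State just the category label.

C2

carbon steel: T≤10 °C ⇒ hinge +0.150·(-12.7−10) = -3.4050
  sulphur-dioxide contribution → 2.226 μm/a
  chloride contribution → 1.951 μm/a
  total first-year rate 4.177 μm/a
Category bounds: 1.3…25 μm/a bracket r_corr ⇒ C2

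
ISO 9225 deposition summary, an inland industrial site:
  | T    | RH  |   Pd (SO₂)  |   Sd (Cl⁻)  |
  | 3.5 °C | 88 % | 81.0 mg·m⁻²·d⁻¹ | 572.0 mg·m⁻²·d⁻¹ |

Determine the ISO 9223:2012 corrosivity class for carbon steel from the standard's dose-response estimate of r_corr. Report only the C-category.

C5

carbon steel: temperature factor f = +0.150·(-6.5) = -0.9750
  Pd branch = 1.77·Pd^0.52·e^(0.02·RH+f) = 38.13 μm/a
  Cl⁻ term: 0.102·572.0^0.62·exp(0.033·88+0.04·3.5) = 109.7
  r_corr = 38.13 + 109.7 = 147.8 μm/a
148 μm/a falls in (80, 200] for carbon steel → category C5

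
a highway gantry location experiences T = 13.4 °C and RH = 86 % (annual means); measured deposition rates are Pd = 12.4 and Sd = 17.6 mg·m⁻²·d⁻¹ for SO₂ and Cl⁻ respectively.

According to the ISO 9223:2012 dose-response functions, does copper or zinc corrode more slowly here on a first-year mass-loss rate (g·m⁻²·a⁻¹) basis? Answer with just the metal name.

copper: T>10 °C ⇒ hinge -0.080·(13.4−10) = -0.2720
  Pd branch = 0.0053·Pd^0.26·e^(0.059·RH+f) = 1.242 μm/a
  Cl⁻ term: 0.01025·17.6^0.27·exp(0.036·86+0.049·13.4) = 0.9479
  r_corr = 1.242 + 0.9479 = 2.19 μm/a
  mass loss = 2.19 μm/a × 8.96 g/cm³ = 19.62 g·m⁻²·a⁻¹
zinc: temperature factor f = -0.071·(3.4) = -0.2414
  Pd branch = 0.0129·Pd^0.44·e^(0.046·RH+f) = 1.603 μm/a
  Sd branch = 0.0175·Sd^0.57·e^(0.008·RH+0.085·T) = 0.5577 μm/a
  r_corr = 1.603 + 0.5577 = 2.161 μm/a
  mass loss = 2.161 μm/a × 7.14 g/cm³ = 15.43 g·m⁻²·a⁻¹
Ordering by g·m⁻²·a⁻¹: copper (19.6) > zinc (15.4)

zinc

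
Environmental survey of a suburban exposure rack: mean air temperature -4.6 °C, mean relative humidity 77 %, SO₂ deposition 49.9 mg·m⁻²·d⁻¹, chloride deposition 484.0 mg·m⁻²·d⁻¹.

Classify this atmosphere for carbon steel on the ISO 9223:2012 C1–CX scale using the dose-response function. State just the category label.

carbon steel: f(T) = +0.150·(T−10) [T≤10 °C] = -2.1900
  sulphur-dioxide contribution → 7.058 μm/a
  chloride contribution → 49.75 μm/a
  ⇒ r_corr(carbon steel) = 56.81 μm/a
ISO 9223 Table 2 (carbon steel): 50 < 56.8 ≤ 80 μm/a ⇒ C4

C4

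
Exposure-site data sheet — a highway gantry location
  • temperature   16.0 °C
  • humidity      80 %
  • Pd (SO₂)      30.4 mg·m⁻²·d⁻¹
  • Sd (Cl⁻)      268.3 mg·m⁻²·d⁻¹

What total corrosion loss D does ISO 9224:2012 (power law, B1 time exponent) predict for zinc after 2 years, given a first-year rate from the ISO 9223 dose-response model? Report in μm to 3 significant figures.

D(2) = 8.14 μm

zinc: f(T) = -0.071·(T−10) [T>10 °C] = -0.4260
  SO₂ term: 0.0129·30.4^0.44·exp(0.046·80-0.4260) = 1.501
  Sd branch = 0.0175·Sd^0.57·e^(0.008·RH+0.085·T) = 3.133 μm/a
  sum: 1.501 + 3.133 → r_corr = 4.633 μm/a
Long-term exponent b (ISO 9224 Table 2, B1) = 0.813
  D(2) = 4.633 × 2^0.813 = 4.633 × 1.757 = 8.14 μm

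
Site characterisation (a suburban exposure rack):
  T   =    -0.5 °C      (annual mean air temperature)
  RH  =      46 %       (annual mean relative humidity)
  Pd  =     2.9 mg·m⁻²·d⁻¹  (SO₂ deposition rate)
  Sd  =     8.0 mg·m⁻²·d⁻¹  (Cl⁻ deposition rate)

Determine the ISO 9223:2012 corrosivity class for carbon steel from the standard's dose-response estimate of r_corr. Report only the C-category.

carbon steel: T≤10 °C ⇒ hinge +0.150·(-0.5−10) = -1.5750
  Pd branch = 1.77·Pd^0.52·e^(0.02·RH+f) = 1.599 μm/a
  Cl⁻ term: 0.102·8.0^0.62·exp(0.033·46+0.04·-0.5) = 1.656
  sum: 1.599 + 1.656 → r_corr = 3.256 μm/a
3.26 μm/a falls in (1.3, 25] for carbon steel → category C2

C2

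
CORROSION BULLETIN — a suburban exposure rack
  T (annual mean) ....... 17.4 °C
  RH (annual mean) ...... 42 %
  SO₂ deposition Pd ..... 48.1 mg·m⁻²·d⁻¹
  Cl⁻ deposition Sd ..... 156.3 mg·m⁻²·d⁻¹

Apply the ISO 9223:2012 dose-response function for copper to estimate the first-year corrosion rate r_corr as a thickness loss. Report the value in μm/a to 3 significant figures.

r_corr = 0.522 μm/a

copper: f(T) = -0.080·(T−10) [T>10 °C] = -0.5920
  SO₂ term: 0.0053·48.1^0.26·exp(0.059·42-0.5920) = 0.09566
  Cl⁻ term: 0.01025·156.3^0.27·exp(0.036·42+0.049·17.4) = 0.4266
  r_corr = 0.09566 + 0.4266 = 0.5223 μm/a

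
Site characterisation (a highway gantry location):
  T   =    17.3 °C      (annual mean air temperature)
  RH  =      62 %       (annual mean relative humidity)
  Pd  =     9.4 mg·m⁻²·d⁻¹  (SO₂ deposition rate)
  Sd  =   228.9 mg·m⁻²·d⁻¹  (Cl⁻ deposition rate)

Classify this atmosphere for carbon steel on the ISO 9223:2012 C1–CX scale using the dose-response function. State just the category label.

C4

carbon steel: f(T) = -0.054·(T−10) [T>10 °C] = -0.3942
  sulphur-dioxide contribution → 13.22 μm/a
  chloride contribution → 45.78 μm/a
  ⇒ r_corr(carbon steel) = 59 μm/a
59 μm/a falls in (50, 80] for carbon steel → category C4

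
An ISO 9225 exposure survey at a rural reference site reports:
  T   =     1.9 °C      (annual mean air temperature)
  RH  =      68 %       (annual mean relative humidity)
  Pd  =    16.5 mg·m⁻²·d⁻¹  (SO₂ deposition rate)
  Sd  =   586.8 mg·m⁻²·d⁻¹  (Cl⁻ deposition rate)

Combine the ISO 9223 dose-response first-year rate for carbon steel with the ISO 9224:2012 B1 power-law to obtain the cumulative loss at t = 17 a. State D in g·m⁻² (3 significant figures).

D(17) = 2.17e+03 g·m⁻²

carbon steel: T≤10 °C ⇒ hinge +0.150·(1.9−10) = -1.2150
  SO₂ term: 1.77·16.5^0.52·exp(0.02·68-1.2150) = 8.791
  Cl⁻ term: 0.102·586.8^0.62·exp(0.033·68+0.04·1.9) = 54.03
  r_corr = 8.791 + 54.03 = 62.82 μm/a
Power-law: D(17) = r_corr · 17^0.523
  D(17) = 62.82 × 17^0.523 = 62.82 × 4.401 = 276.5 μm
  Mass loss = 276.5 μm × 7.85 g/cm³ = 2170 g·m⁻²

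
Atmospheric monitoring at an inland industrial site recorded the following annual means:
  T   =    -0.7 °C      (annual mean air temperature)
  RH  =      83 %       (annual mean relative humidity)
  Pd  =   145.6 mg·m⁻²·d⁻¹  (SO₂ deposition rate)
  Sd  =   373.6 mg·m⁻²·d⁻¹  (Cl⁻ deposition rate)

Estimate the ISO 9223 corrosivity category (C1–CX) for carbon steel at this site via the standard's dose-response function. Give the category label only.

carbon steel: f(T) = +0.150·(T−10) [T≤10 °C] = -1.6050
  sulphur-dioxide contribution → 24.93 μm/a
  chloride contribution → 60.38 μm/a
  ⇒ r_corr(carbon steel) = 85.3 μm/a
Category bounds: 80…200 μm/a bracket r_corr ⇒ C5

C5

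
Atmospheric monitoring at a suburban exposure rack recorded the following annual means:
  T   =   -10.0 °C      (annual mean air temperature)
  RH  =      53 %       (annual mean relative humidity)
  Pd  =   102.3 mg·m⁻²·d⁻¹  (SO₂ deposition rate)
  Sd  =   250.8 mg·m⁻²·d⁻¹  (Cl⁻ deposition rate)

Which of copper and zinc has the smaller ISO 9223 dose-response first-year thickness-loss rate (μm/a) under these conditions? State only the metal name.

copper

copper: temperature factor f = +0.126·(-20.0) = -2.5200
  sulphur-dioxide contribution → 0.03239 μm/a
  chloride contribution → 0.1881 μm/a
  total first-year rate 0.2205 μm/a
zinc: T≤10 °C ⇒ hinge +0.038·(-10.0−10) = -0.7600
  sulphur-dioxide contribution → 0.5293 μm/a
  chloride contribution → 0.2665 μm/a
  total first-year rate 0.7957 μm/a
Ordering by μm/a: zinc (0.796) > copper (0.22)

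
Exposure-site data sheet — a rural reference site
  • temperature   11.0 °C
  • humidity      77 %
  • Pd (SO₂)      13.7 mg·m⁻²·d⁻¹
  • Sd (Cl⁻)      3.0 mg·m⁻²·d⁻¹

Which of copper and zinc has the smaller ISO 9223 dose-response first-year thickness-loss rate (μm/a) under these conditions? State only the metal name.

copper: f(T) = -0.080·(T−10) [T>10 °C] = -0.0800
  sulphur-dioxide contribution → 0.908 μm/a
  chloride contribution → 0.378 μm/a
  total first-year rate 1.286 μm/a
zinc: f(T) = -0.071·(T−10) [T>10 °C] = -0.0710
  sulphur-dioxide contribution → 1.313 μm/a
  chloride contribution → 0.1544 μm/a
  ⇒ r_corr(zinc) = 1.467 μm/a
Ordering by μm/a: zinc (1.47) > copper (1.29)

copper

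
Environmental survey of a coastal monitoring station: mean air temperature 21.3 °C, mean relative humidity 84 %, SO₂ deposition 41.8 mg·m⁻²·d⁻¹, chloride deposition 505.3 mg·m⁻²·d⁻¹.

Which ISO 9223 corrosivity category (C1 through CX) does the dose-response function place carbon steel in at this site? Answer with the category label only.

CX

carbon steel: f(T) = -0.054·(T−10) [T>10 °C] = -0.6102
  SO₂ term: 1.77·41.8^0.52·exp(0.02·84-0.6102) = 35.94
  Cl⁻ term: 0.102·505.3^0.62·exp(0.033·84+0.04·21.3) = 181.4
  sum: 35.94 + 181.4 → r_corr = 217.4 μm/a
Category bounds: 200…700 μm/a bracket r_corr ⇒ CX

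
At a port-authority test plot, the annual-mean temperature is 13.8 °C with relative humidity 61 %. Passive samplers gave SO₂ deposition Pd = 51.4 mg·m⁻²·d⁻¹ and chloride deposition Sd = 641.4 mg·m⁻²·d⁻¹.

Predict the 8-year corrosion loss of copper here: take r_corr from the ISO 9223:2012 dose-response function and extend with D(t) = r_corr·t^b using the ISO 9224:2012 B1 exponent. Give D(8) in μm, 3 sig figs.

copper: f(T) = -0.080·(T−10) [T>10 °C] = -0.3040
  sulphur-dioxide contribution → 0.3982 μm/a
  chloride contribution → 1.038 μm/a
  total first-year rate 1.436 μm/a
Long-term exponent b (ISO 9224 Table 2, B1) = 0.667
  D(8) = 1.436 × 8^0.667 = 1.436 × 4.003 = 5.747 μm

D(8) = 5.75 μm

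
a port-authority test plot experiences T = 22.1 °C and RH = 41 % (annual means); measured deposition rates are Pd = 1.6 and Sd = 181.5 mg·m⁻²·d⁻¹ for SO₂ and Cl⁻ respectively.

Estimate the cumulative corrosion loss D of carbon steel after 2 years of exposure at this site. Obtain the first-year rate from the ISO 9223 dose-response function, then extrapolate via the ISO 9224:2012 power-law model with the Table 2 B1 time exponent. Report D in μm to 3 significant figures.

carbon steel: f(T) = -0.054·(T−10) [T>10 °C] = -0.6534
  Pd branch = 1.77·Pd^0.52·e^(0.02·RH+f) = 2.67 μm/a
  Sd branch = 0.102·Sd^0.62·e^(0.033·RH+0.04·T) = 24.02 μm/a
  sum: 2.67 + 24.02 → r_corr = 26.69 μm/a
Long-term exponent b (ISO 9224 Table 2, B1) = 0.523
  D(2) = 26.69 × 2^0.523 = 26.69 × 1.437 = 38.36 μm

D(2) = 38.4 μm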